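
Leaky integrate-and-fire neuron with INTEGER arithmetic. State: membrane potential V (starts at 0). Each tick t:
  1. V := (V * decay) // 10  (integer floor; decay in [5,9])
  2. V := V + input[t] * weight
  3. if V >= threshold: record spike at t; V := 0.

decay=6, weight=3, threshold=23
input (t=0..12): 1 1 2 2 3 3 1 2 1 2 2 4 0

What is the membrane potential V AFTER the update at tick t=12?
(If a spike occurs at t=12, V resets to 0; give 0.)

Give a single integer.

Answer: 11

Derivation:
t=0: input=1 -> V=3
t=1: input=1 -> V=4
t=2: input=2 -> V=8
t=3: input=2 -> V=10
t=4: input=3 -> V=15
t=5: input=3 -> V=18
t=6: input=1 -> V=13
t=7: input=2 -> V=13
t=8: input=1 -> V=10
t=9: input=2 -> V=12
t=10: input=2 -> V=13
t=11: input=4 -> V=19
t=12: input=0 -> V=11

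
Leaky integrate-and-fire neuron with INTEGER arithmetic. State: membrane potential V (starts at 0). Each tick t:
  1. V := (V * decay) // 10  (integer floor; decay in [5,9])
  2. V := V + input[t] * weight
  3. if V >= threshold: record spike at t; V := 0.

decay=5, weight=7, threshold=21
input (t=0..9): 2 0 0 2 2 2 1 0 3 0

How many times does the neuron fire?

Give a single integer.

t=0: input=2 -> V=14
t=1: input=0 -> V=7
t=2: input=0 -> V=3
t=3: input=2 -> V=15
t=4: input=2 -> V=0 FIRE
t=5: input=2 -> V=14
t=6: input=1 -> V=14
t=7: input=0 -> V=7
t=8: input=3 -> V=0 FIRE
t=9: input=0 -> V=0

Answer: 2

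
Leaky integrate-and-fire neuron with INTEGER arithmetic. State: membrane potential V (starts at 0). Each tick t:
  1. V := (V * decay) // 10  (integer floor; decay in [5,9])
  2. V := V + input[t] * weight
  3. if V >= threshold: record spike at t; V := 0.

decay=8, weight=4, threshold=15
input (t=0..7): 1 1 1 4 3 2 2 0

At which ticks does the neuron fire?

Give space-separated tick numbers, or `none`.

Answer: 3 5

Derivation:
t=0: input=1 -> V=4
t=1: input=1 -> V=7
t=2: input=1 -> V=9
t=3: input=4 -> V=0 FIRE
t=4: input=3 -> V=12
t=5: input=2 -> V=0 FIRE
t=6: input=2 -> V=8
t=7: input=0 -> V=6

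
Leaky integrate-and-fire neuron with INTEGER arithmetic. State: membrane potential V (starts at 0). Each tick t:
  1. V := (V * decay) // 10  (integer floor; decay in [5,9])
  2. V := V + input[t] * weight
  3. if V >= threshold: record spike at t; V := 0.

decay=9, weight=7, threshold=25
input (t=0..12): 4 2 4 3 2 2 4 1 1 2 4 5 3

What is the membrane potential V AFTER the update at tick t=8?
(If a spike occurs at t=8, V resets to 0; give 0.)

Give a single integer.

t=0: input=4 -> V=0 FIRE
t=1: input=2 -> V=14
t=2: input=4 -> V=0 FIRE
t=3: input=3 -> V=21
t=4: input=2 -> V=0 FIRE
t=5: input=2 -> V=14
t=6: input=4 -> V=0 FIRE
t=7: input=1 -> V=7
t=8: input=1 -> V=13
t=9: input=2 -> V=0 FIRE
t=10: input=4 -> V=0 FIRE
t=11: input=5 -> V=0 FIRE
t=12: input=3 -> V=21

Answer: 13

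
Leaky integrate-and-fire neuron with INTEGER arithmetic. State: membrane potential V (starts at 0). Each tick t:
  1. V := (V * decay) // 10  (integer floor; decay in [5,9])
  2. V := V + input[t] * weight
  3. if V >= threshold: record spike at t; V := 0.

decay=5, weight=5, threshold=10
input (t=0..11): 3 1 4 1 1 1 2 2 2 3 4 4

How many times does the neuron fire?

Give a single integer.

Answer: 8

Derivation:
t=0: input=3 -> V=0 FIRE
t=1: input=1 -> V=5
t=2: input=4 -> V=0 FIRE
t=3: input=1 -> V=5
t=4: input=1 -> V=7
t=5: input=1 -> V=8
t=6: input=2 -> V=0 FIRE
t=7: input=2 -> V=0 FIRE
t=8: input=2 -> V=0 FIRE
t=9: input=3 -> V=0 FIRE
t=10: input=4 -> V=0 FIRE
t=11: input=4 -> V=0 FIRE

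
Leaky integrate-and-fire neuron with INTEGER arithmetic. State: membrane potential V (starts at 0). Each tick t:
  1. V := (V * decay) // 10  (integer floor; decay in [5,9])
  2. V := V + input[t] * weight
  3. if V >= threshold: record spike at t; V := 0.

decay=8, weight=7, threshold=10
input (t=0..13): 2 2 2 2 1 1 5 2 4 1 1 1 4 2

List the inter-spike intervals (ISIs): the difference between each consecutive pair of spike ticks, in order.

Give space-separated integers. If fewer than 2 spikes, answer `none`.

t=0: input=2 -> V=0 FIRE
t=1: input=2 -> V=0 FIRE
t=2: input=2 -> V=0 FIRE
t=3: input=2 -> V=0 FIRE
t=4: input=1 -> V=7
t=5: input=1 -> V=0 FIRE
t=6: input=5 -> V=0 FIRE
t=7: input=2 -> V=0 FIRE
t=8: input=4 -> V=0 FIRE
t=9: input=1 -> V=7
t=10: input=1 -> V=0 FIRE
t=11: input=1 -> V=7
t=12: input=4 -> V=0 FIRE
t=13: input=2 -> V=0 FIRE

Answer: 1 1 1 2 1 1 1 2 2 1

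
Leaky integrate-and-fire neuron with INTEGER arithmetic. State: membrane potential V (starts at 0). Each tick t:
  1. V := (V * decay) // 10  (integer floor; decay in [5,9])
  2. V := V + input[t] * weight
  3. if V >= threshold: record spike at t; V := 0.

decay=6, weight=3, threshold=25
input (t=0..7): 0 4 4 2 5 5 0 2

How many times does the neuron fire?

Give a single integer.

Answer: 1

Derivation:
t=0: input=0 -> V=0
t=1: input=4 -> V=12
t=2: input=4 -> V=19
t=3: input=2 -> V=17
t=4: input=5 -> V=0 FIRE
t=5: input=5 -> V=15
t=6: input=0 -> V=9
t=7: input=2 -> V=11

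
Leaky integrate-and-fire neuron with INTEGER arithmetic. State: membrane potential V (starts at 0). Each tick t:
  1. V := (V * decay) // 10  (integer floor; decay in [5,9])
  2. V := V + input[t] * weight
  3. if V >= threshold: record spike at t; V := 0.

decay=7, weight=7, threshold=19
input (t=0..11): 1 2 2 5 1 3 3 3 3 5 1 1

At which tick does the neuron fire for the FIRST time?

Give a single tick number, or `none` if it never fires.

t=0: input=1 -> V=7
t=1: input=2 -> V=18
t=2: input=2 -> V=0 FIRE
t=3: input=5 -> V=0 FIRE
t=4: input=1 -> V=7
t=5: input=3 -> V=0 FIRE
t=6: input=3 -> V=0 FIRE
t=7: input=3 -> V=0 FIRE
t=8: input=3 -> V=0 FIRE
t=9: input=5 -> V=0 FIRE
t=10: input=1 -> V=7
t=11: input=1 -> V=11

Answer: 2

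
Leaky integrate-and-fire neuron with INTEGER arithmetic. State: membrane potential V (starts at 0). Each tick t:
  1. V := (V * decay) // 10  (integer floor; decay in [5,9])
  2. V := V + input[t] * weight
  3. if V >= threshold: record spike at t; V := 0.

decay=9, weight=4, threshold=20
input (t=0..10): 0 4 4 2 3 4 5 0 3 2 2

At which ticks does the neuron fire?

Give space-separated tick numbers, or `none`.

t=0: input=0 -> V=0
t=1: input=4 -> V=16
t=2: input=4 -> V=0 FIRE
t=3: input=2 -> V=8
t=4: input=3 -> V=19
t=5: input=4 -> V=0 FIRE
t=6: input=5 -> V=0 FIRE
t=7: input=0 -> V=0
t=8: input=3 -> V=12
t=9: input=2 -> V=18
t=10: input=2 -> V=0 FIRE

Answer: 2 5 6 10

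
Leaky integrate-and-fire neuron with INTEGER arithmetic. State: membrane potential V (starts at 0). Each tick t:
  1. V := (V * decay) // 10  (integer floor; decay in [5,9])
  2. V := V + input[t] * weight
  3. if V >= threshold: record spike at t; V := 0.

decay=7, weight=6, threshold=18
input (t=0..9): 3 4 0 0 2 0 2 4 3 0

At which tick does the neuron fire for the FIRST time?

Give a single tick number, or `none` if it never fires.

t=0: input=3 -> V=0 FIRE
t=1: input=4 -> V=0 FIRE
t=2: input=0 -> V=0
t=3: input=0 -> V=0
t=4: input=2 -> V=12
t=5: input=0 -> V=8
t=6: input=2 -> V=17
t=7: input=4 -> V=0 FIRE
t=8: input=3 -> V=0 FIRE
t=9: input=0 -> V=0

Answer: 0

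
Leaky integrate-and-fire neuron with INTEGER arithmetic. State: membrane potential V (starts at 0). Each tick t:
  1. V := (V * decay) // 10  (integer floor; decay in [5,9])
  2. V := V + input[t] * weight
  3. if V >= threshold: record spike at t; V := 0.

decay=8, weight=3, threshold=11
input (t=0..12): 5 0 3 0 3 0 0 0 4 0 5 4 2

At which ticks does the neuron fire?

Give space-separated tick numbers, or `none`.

Answer: 0 4 8 10 11

Derivation:
t=0: input=5 -> V=0 FIRE
t=1: input=0 -> V=0
t=2: input=3 -> V=9
t=3: input=0 -> V=7
t=4: input=3 -> V=0 FIRE
t=5: input=0 -> V=0
t=6: input=0 -> V=0
t=7: input=0 -> V=0
t=8: input=4 -> V=0 FIRE
t=9: input=0 -> V=0
t=10: input=5 -> V=0 FIRE
t=11: input=4 -> V=0 FIRE
t=12: input=2 -> V=6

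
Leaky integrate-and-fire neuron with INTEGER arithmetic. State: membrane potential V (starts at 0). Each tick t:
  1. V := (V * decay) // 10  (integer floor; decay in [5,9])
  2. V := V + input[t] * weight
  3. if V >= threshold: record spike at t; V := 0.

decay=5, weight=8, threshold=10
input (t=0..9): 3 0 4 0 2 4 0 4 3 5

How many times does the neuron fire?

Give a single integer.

t=0: input=3 -> V=0 FIRE
t=1: input=0 -> V=0
t=2: input=4 -> V=0 FIRE
t=3: input=0 -> V=0
t=4: input=2 -> V=0 FIRE
t=5: input=4 -> V=0 FIRE
t=6: input=0 -> V=0
t=7: input=4 -> V=0 FIRE
t=8: input=3 -> V=0 FIRE
t=9: input=5 -> V=0 FIRE

Answer: 7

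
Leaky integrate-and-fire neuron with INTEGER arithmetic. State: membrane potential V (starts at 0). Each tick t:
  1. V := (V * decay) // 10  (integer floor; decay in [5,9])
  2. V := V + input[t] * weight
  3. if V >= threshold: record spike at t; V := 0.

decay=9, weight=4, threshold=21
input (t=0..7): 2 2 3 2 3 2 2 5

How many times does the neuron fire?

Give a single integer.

Answer: 3

Derivation:
t=0: input=2 -> V=8
t=1: input=2 -> V=15
t=2: input=3 -> V=0 FIRE
t=3: input=2 -> V=8
t=4: input=3 -> V=19
t=5: input=2 -> V=0 FIRE
t=6: input=2 -> V=8
t=7: input=5 -> V=0 FIRE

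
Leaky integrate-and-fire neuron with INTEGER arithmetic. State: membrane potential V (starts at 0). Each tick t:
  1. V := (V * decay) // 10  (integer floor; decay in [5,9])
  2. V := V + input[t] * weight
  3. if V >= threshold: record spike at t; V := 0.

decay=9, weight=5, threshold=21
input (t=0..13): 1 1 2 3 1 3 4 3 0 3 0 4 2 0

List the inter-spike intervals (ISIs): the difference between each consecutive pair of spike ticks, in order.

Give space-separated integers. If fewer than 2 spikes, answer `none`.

Answer: 3 3 3

Derivation:
t=0: input=1 -> V=5
t=1: input=1 -> V=9
t=2: input=2 -> V=18
t=3: input=3 -> V=0 FIRE
t=4: input=1 -> V=5
t=5: input=3 -> V=19
t=6: input=4 -> V=0 FIRE
t=7: input=3 -> V=15
t=8: input=0 -> V=13
t=9: input=3 -> V=0 FIRE
t=10: input=0 -> V=0
t=11: input=4 -> V=20
t=12: input=2 -> V=0 FIRE
t=13: input=0 -> V=0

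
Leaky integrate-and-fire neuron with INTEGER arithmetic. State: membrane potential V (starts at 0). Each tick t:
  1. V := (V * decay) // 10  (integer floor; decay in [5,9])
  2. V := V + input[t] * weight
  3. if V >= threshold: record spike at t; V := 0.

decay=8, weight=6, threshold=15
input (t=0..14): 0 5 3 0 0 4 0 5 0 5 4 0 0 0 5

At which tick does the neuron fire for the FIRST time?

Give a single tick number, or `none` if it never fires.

Answer: 1

Derivation:
t=0: input=0 -> V=0
t=1: input=5 -> V=0 FIRE
t=2: input=3 -> V=0 FIRE
t=3: input=0 -> V=0
t=4: input=0 -> V=0
t=5: input=4 -> V=0 FIRE
t=6: input=0 -> V=0
t=7: input=5 -> V=0 FIRE
t=8: input=0 -> V=0
t=9: input=5 -> V=0 FIRE
t=10: input=4 -> V=0 FIRE
t=11: input=0 -> V=0
t=12: input=0 -> V=0
t=13: input=0 -> V=0
t=14: input=5 -> V=0 FIRE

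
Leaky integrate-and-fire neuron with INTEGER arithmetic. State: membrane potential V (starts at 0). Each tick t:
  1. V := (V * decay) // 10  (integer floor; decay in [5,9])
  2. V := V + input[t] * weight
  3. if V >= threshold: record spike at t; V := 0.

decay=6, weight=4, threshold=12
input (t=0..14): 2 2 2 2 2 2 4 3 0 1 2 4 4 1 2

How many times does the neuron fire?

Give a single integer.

Answer: 7

Derivation:
t=0: input=2 -> V=8
t=1: input=2 -> V=0 FIRE
t=2: input=2 -> V=8
t=3: input=2 -> V=0 FIRE
t=4: input=2 -> V=8
t=5: input=2 -> V=0 FIRE
t=6: input=4 -> V=0 FIRE
t=7: input=3 -> V=0 FIRE
t=8: input=0 -> V=0
t=9: input=1 -> V=4
t=10: input=2 -> V=10
t=11: input=4 -> V=0 FIRE
t=12: input=4 -> V=0 FIRE
t=13: input=1 -> V=4
t=14: input=2 -> V=10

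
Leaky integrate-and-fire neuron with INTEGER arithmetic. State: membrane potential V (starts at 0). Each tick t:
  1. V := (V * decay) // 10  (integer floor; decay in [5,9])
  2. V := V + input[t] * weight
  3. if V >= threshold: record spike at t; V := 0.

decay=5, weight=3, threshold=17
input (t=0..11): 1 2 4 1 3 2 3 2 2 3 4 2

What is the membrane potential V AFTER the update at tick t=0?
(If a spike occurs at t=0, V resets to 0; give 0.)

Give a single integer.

Answer: 3

Derivation:
t=0: input=1 -> V=3
t=1: input=2 -> V=7
t=2: input=4 -> V=15
t=3: input=1 -> V=10
t=4: input=3 -> V=14
t=5: input=2 -> V=13
t=6: input=3 -> V=15
t=7: input=2 -> V=13
t=8: input=2 -> V=12
t=9: input=3 -> V=15
t=10: input=4 -> V=0 FIRE
t=11: input=2 -> V=6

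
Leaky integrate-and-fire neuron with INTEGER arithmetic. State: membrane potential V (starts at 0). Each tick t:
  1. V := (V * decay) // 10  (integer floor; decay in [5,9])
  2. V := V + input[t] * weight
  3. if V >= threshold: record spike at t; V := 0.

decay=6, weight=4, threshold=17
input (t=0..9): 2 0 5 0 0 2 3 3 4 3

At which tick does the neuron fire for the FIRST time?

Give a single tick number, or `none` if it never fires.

Answer: 2

Derivation:
t=0: input=2 -> V=8
t=1: input=0 -> V=4
t=2: input=5 -> V=0 FIRE
t=3: input=0 -> V=0
t=4: input=0 -> V=0
t=5: input=2 -> V=8
t=6: input=3 -> V=16
t=7: input=3 -> V=0 FIRE
t=8: input=4 -> V=16
t=9: input=3 -> V=0 FIRE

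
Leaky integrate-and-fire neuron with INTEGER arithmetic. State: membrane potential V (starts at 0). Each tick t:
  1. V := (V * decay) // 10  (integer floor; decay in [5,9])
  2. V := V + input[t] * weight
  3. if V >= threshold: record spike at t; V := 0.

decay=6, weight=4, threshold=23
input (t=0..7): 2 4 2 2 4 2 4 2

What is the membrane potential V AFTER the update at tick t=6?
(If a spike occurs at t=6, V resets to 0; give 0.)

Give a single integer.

Answer: 20

Derivation:
t=0: input=2 -> V=8
t=1: input=4 -> V=20
t=2: input=2 -> V=20
t=3: input=2 -> V=20
t=4: input=4 -> V=0 FIRE
t=5: input=2 -> V=8
t=6: input=4 -> V=20
t=7: input=2 -> V=20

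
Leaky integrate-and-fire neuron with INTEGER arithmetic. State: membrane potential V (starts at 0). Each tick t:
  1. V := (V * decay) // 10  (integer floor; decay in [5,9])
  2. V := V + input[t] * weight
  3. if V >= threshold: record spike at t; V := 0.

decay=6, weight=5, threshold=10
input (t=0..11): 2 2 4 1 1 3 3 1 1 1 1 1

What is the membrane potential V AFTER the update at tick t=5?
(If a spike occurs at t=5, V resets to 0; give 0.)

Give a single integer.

t=0: input=2 -> V=0 FIRE
t=1: input=2 -> V=0 FIRE
t=2: input=4 -> V=0 FIRE
t=3: input=1 -> V=5
t=4: input=1 -> V=8
t=5: input=3 -> V=0 FIRE
t=6: input=3 -> V=0 FIRE
t=7: input=1 -> V=5
t=8: input=1 -> V=8
t=9: input=1 -> V=9
t=10: input=1 -> V=0 FIRE
t=11: input=1 -> V=5

Answer: 0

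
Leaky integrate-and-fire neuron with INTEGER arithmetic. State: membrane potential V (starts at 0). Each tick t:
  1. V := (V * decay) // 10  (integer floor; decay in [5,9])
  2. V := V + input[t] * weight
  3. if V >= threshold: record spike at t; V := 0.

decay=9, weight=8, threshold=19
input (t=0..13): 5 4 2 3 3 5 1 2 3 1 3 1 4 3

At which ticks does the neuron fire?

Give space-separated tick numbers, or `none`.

t=0: input=5 -> V=0 FIRE
t=1: input=4 -> V=0 FIRE
t=2: input=2 -> V=16
t=3: input=3 -> V=0 FIRE
t=4: input=3 -> V=0 FIRE
t=5: input=5 -> V=0 FIRE
t=6: input=1 -> V=8
t=7: input=2 -> V=0 FIRE
t=8: input=3 -> V=0 FIRE
t=9: input=1 -> V=8
t=10: input=3 -> V=0 FIRE
t=11: input=1 -> V=8
t=12: input=4 -> V=0 FIRE
t=13: input=3 -> V=0 FIRE

Answer: 0 1 3 4 5 7 8 10 12 13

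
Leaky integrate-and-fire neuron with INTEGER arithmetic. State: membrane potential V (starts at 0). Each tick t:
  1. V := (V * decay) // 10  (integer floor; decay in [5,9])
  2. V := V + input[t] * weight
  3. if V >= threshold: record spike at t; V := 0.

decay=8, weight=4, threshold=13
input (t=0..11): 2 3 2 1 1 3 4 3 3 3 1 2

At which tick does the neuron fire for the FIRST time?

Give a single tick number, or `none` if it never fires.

t=0: input=2 -> V=8
t=1: input=3 -> V=0 FIRE
t=2: input=2 -> V=8
t=3: input=1 -> V=10
t=4: input=1 -> V=12
t=5: input=3 -> V=0 FIRE
t=6: input=4 -> V=0 FIRE
t=7: input=3 -> V=12
t=8: input=3 -> V=0 FIRE
t=9: input=3 -> V=12
t=10: input=1 -> V=0 FIRE
t=11: input=2 -> V=8

Answer: 1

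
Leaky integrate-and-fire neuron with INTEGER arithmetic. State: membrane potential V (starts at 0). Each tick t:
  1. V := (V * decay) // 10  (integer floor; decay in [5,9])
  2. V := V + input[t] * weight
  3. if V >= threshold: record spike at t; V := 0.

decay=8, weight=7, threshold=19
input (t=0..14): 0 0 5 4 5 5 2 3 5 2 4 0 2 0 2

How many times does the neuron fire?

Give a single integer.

t=0: input=0 -> V=0
t=1: input=0 -> V=0
t=2: input=5 -> V=0 FIRE
t=3: input=4 -> V=0 FIRE
t=4: input=5 -> V=0 FIRE
t=5: input=5 -> V=0 FIRE
t=6: input=2 -> V=14
t=7: input=3 -> V=0 FIRE
t=8: input=5 -> V=0 FIRE
t=9: input=2 -> V=14
t=10: input=4 -> V=0 FIRE
t=11: input=0 -> V=0
t=12: input=2 -> V=14
t=13: input=0 -> V=11
t=14: input=2 -> V=0 FIRE

Answer: 8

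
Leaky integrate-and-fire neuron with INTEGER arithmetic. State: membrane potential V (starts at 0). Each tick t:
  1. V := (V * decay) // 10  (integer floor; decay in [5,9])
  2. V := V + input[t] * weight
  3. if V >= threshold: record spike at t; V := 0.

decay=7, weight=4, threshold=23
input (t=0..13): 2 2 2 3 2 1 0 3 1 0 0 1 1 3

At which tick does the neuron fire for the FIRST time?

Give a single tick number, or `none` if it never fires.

Answer: 3

Derivation:
t=0: input=2 -> V=8
t=1: input=2 -> V=13
t=2: input=2 -> V=17
t=3: input=3 -> V=0 FIRE
t=4: input=2 -> V=8
t=5: input=1 -> V=9
t=6: input=0 -> V=6
t=7: input=3 -> V=16
t=8: input=1 -> V=15
t=9: input=0 -> V=10
t=10: input=0 -> V=7
t=11: input=1 -> V=8
t=12: input=1 -> V=9
t=13: input=3 -> V=18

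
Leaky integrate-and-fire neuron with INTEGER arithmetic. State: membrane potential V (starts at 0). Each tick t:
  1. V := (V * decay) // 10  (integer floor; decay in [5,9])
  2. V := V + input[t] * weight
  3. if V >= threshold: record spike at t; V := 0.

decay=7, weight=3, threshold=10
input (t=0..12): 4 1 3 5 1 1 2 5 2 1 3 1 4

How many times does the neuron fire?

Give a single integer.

t=0: input=4 -> V=0 FIRE
t=1: input=1 -> V=3
t=2: input=3 -> V=0 FIRE
t=3: input=5 -> V=0 FIRE
t=4: input=1 -> V=3
t=5: input=1 -> V=5
t=6: input=2 -> V=9
t=7: input=5 -> V=0 FIRE
t=8: input=2 -> V=6
t=9: input=1 -> V=7
t=10: input=3 -> V=0 FIRE
t=11: input=1 -> V=3
t=12: input=4 -> V=0 FIRE

Answer: 6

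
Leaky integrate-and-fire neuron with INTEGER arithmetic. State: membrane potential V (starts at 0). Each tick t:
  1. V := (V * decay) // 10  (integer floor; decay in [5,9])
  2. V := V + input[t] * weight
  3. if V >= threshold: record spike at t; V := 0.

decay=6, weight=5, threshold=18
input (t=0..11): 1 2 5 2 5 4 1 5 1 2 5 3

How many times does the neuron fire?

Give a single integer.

Answer: 5

Derivation:
t=0: input=1 -> V=5
t=1: input=2 -> V=13
t=2: input=5 -> V=0 FIRE
t=3: input=2 -> V=10
t=4: input=5 -> V=0 FIRE
t=5: input=4 -> V=0 FIRE
t=6: input=1 -> V=5
t=7: input=5 -> V=0 FIRE
t=8: input=1 -> V=5
t=9: input=2 -> V=13
t=10: input=5 -> V=0 FIRE
t=11: input=3 -> V=15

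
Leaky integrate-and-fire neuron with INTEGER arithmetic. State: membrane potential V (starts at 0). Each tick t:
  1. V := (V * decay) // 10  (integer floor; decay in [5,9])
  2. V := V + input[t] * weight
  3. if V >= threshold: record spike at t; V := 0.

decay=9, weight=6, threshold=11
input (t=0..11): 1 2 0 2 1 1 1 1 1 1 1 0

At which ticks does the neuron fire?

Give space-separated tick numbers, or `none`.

Answer: 1 3 5 7 9

Derivation:
t=0: input=1 -> V=6
t=1: input=2 -> V=0 FIRE
t=2: input=0 -> V=0
t=3: input=2 -> V=0 FIRE
t=4: input=1 -> V=6
t=5: input=1 -> V=0 FIRE
t=6: input=1 -> V=6
t=7: input=1 -> V=0 FIRE
t=8: input=1 -> V=6
t=9: input=1 -> V=0 FIRE
t=10: input=1 -> V=6
t=11: input=0 -> V=5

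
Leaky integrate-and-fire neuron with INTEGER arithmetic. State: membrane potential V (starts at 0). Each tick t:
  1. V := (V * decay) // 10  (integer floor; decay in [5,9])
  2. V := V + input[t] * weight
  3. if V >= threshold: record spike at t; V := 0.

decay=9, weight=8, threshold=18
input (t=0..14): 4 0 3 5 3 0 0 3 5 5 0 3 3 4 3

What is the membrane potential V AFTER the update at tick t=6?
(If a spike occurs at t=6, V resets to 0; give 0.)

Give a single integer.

t=0: input=4 -> V=0 FIRE
t=1: input=0 -> V=0
t=2: input=3 -> V=0 FIRE
t=3: input=5 -> V=0 FIRE
t=4: input=3 -> V=0 FIRE
t=5: input=0 -> V=0
t=6: input=0 -> V=0
t=7: input=3 -> V=0 FIRE
t=8: input=5 -> V=0 FIRE
t=9: input=5 -> V=0 FIRE
t=10: input=0 -> V=0
t=11: input=3 -> V=0 FIRE
t=12: input=3 -> V=0 FIRE
t=13: input=4 -> V=0 FIRE
t=14: input=3 -> V=0 FIRE

Answer: 0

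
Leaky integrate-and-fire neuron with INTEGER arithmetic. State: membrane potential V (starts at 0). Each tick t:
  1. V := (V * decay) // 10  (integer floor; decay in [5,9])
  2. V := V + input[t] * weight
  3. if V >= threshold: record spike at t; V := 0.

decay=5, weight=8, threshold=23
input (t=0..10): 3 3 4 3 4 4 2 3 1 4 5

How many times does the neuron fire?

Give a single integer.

t=0: input=3 -> V=0 FIRE
t=1: input=3 -> V=0 FIRE
t=2: input=4 -> V=0 FIRE
t=3: input=3 -> V=0 FIRE
t=4: input=4 -> V=0 FIRE
t=5: input=4 -> V=0 FIRE
t=6: input=2 -> V=16
t=7: input=3 -> V=0 FIRE
t=8: input=1 -> V=8
t=9: input=4 -> V=0 FIRE
t=10: input=5 -> V=0 FIRE

Answer: 9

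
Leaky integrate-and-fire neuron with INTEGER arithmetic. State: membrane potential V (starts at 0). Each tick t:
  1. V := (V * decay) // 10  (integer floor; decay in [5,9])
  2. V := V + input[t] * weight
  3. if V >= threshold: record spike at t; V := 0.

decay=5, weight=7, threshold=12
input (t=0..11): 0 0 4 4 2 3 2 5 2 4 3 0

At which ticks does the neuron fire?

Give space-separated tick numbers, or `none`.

Answer: 2 3 4 5 6 7 8 9 10

Derivation:
t=0: input=0 -> V=0
t=1: input=0 -> V=0
t=2: input=4 -> V=0 FIRE
t=3: input=4 -> V=0 FIRE
t=4: input=2 -> V=0 FIRE
t=5: input=3 -> V=0 FIRE
t=6: input=2 -> V=0 FIRE
t=7: input=5 -> V=0 FIRE
t=8: input=2 -> V=0 FIRE
t=9: input=4 -> V=0 FIRE
t=10: input=3 -> V=0 FIRE
t=11: input=0 -> V=0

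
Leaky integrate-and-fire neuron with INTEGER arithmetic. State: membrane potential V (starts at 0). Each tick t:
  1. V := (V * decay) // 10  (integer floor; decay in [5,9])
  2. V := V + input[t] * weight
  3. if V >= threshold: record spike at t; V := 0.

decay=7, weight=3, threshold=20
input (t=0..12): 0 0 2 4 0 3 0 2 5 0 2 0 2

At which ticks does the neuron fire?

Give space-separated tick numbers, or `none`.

t=0: input=0 -> V=0
t=1: input=0 -> V=0
t=2: input=2 -> V=6
t=3: input=4 -> V=16
t=4: input=0 -> V=11
t=5: input=3 -> V=16
t=6: input=0 -> V=11
t=7: input=2 -> V=13
t=8: input=5 -> V=0 FIRE
t=9: input=0 -> V=0
t=10: input=2 -> V=6
t=11: input=0 -> V=4
t=12: input=2 -> V=8

Answer: 8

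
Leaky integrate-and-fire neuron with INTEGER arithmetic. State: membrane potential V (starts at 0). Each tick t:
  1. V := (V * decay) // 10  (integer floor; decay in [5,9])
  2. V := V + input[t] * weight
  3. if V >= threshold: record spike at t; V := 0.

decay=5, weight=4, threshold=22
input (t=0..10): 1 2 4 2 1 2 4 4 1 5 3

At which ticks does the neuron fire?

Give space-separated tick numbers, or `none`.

t=0: input=1 -> V=4
t=1: input=2 -> V=10
t=2: input=4 -> V=21
t=3: input=2 -> V=18
t=4: input=1 -> V=13
t=5: input=2 -> V=14
t=6: input=4 -> V=0 FIRE
t=7: input=4 -> V=16
t=8: input=1 -> V=12
t=9: input=5 -> V=0 FIRE
t=10: input=3 -> V=12

Answer: 6 9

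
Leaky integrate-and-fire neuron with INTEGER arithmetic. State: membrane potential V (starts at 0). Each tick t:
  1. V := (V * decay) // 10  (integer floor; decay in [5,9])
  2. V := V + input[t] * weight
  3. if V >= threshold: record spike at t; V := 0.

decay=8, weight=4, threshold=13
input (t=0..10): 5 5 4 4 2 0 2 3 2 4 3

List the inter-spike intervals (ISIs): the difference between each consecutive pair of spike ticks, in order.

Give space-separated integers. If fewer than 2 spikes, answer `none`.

Answer: 1 1 1 4 2

Derivation:
t=0: input=5 -> V=0 FIRE
t=1: input=5 -> V=0 FIRE
t=2: input=4 -> V=0 FIRE
t=3: input=4 -> V=0 FIRE
t=4: input=2 -> V=8
t=5: input=0 -> V=6
t=6: input=2 -> V=12
t=7: input=3 -> V=0 FIRE
t=8: input=2 -> V=8
t=9: input=4 -> V=0 FIRE
t=10: input=3 -> V=12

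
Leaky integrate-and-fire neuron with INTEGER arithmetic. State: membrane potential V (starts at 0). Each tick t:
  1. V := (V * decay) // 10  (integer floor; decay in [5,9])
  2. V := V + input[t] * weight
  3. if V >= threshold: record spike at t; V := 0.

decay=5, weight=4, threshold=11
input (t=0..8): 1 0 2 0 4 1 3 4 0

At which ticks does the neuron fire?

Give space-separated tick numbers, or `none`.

t=0: input=1 -> V=4
t=1: input=0 -> V=2
t=2: input=2 -> V=9
t=3: input=0 -> V=4
t=4: input=4 -> V=0 FIRE
t=5: input=1 -> V=4
t=6: input=3 -> V=0 FIRE
t=7: input=4 -> V=0 FIRE
t=8: input=0 -> V=0

Answer: 4 6 7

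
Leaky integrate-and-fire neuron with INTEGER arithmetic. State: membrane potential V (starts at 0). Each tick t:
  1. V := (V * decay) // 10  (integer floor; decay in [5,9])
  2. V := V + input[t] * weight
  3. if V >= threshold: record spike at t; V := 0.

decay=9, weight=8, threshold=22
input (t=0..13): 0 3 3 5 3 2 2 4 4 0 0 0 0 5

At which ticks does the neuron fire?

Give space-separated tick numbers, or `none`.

t=0: input=0 -> V=0
t=1: input=3 -> V=0 FIRE
t=2: input=3 -> V=0 FIRE
t=3: input=5 -> V=0 FIRE
t=4: input=3 -> V=0 FIRE
t=5: input=2 -> V=16
t=6: input=2 -> V=0 FIRE
t=7: input=4 -> V=0 FIRE
t=8: input=4 -> V=0 FIRE
t=9: input=0 -> V=0
t=10: input=0 -> V=0
t=11: input=0 -> V=0
t=12: input=0 -> V=0
t=13: input=5 -> V=0 FIRE

Answer: 1 2 3 4 6 7 8 13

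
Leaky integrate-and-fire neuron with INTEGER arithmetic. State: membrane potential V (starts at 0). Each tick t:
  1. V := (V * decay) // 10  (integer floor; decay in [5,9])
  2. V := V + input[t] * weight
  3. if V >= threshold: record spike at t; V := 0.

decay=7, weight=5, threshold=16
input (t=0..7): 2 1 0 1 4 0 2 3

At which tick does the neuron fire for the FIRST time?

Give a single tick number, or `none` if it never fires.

t=0: input=2 -> V=10
t=1: input=1 -> V=12
t=2: input=0 -> V=8
t=3: input=1 -> V=10
t=4: input=4 -> V=0 FIRE
t=5: input=0 -> V=0
t=6: input=2 -> V=10
t=7: input=3 -> V=0 FIRE

Answer: 4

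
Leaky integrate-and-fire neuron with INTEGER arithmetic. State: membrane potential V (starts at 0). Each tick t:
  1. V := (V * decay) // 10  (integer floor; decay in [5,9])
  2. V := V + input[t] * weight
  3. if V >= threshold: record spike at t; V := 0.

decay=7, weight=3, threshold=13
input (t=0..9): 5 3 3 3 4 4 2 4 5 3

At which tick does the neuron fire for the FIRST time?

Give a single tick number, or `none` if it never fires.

Answer: 0

Derivation:
t=0: input=5 -> V=0 FIRE
t=1: input=3 -> V=9
t=2: input=3 -> V=0 FIRE
t=3: input=3 -> V=9
t=4: input=4 -> V=0 FIRE
t=5: input=4 -> V=12
t=6: input=2 -> V=0 FIRE
t=7: input=4 -> V=12
t=8: input=5 -> V=0 FIRE
t=9: input=3 -> V=9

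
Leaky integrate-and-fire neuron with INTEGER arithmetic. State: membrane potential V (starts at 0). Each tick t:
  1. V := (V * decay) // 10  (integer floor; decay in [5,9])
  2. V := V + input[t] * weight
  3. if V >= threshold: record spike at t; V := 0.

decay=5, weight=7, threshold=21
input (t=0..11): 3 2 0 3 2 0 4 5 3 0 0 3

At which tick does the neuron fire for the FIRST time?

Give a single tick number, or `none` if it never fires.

Answer: 0

Derivation:
t=0: input=3 -> V=0 FIRE
t=1: input=2 -> V=14
t=2: input=0 -> V=7
t=3: input=3 -> V=0 FIRE
t=4: input=2 -> V=14
t=5: input=0 -> V=7
t=6: input=4 -> V=0 FIRE
t=7: input=5 -> V=0 FIRE
t=8: input=3 -> V=0 FIRE
t=9: input=0 -> V=0
t=10: input=0 -> V=0
t=11: input=3 -> V=0 FIRE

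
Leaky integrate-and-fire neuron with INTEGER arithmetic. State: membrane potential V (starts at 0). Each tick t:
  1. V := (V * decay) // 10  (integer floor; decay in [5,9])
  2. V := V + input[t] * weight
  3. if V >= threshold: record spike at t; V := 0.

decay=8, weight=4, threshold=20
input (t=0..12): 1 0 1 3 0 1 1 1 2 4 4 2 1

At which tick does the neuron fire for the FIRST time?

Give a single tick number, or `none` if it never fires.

t=0: input=1 -> V=4
t=1: input=0 -> V=3
t=2: input=1 -> V=6
t=3: input=3 -> V=16
t=4: input=0 -> V=12
t=5: input=1 -> V=13
t=6: input=1 -> V=14
t=7: input=1 -> V=15
t=8: input=2 -> V=0 FIRE
t=9: input=4 -> V=16
t=10: input=4 -> V=0 FIRE
t=11: input=2 -> V=8
t=12: input=1 -> V=10

Answer: 8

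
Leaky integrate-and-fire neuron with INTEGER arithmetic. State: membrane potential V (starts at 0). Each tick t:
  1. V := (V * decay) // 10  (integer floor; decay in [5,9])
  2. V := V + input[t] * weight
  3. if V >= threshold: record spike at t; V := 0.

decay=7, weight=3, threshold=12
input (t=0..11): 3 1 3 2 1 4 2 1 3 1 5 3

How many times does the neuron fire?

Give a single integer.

t=0: input=3 -> V=9
t=1: input=1 -> V=9
t=2: input=3 -> V=0 FIRE
t=3: input=2 -> V=6
t=4: input=1 -> V=7
t=5: input=4 -> V=0 FIRE
t=6: input=2 -> V=6
t=7: input=1 -> V=7
t=8: input=3 -> V=0 FIRE
t=9: input=1 -> V=3
t=10: input=5 -> V=0 FIRE
t=11: input=3 -> V=9

Answer: 4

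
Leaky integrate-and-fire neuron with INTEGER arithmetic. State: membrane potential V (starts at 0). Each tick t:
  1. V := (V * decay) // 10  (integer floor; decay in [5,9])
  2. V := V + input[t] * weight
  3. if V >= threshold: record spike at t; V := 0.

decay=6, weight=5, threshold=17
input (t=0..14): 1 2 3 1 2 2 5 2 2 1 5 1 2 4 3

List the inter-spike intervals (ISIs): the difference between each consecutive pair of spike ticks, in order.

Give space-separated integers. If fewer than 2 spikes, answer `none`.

t=0: input=1 -> V=5
t=1: input=2 -> V=13
t=2: input=3 -> V=0 FIRE
t=3: input=1 -> V=5
t=4: input=2 -> V=13
t=5: input=2 -> V=0 FIRE
t=6: input=5 -> V=0 FIRE
t=7: input=2 -> V=10
t=8: input=2 -> V=16
t=9: input=1 -> V=14
t=10: input=5 -> V=0 FIRE
t=11: input=1 -> V=5
t=12: input=2 -> V=13
t=13: input=4 -> V=0 FIRE
t=14: input=3 -> V=15

Answer: 3 1 4 3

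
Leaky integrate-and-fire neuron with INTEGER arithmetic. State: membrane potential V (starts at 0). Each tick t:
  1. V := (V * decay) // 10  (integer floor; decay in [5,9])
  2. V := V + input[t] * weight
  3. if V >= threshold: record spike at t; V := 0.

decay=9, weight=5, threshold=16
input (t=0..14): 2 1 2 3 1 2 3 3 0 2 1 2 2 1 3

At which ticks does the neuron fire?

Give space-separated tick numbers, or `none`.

Answer: 2 4 6 9 12 14

Derivation:
t=0: input=2 -> V=10
t=1: input=1 -> V=14
t=2: input=2 -> V=0 FIRE
t=3: input=3 -> V=15
t=4: input=1 -> V=0 FIRE
t=5: input=2 -> V=10
t=6: input=3 -> V=0 FIRE
t=7: input=3 -> V=15
t=8: input=0 -> V=13
t=9: input=2 -> V=0 FIRE
t=10: input=1 -> V=5
t=11: input=2 -> V=14
t=12: input=2 -> V=0 FIRE
t=13: input=1 -> V=5
t=14: input=3 -> V=0 FIRE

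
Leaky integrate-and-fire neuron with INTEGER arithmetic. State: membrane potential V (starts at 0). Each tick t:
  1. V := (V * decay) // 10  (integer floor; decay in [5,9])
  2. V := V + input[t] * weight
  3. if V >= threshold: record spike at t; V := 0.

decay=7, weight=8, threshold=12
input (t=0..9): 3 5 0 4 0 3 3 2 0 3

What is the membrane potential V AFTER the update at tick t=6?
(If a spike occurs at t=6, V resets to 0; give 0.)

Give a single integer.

t=0: input=3 -> V=0 FIRE
t=1: input=5 -> V=0 FIRE
t=2: input=0 -> V=0
t=3: input=4 -> V=0 FIRE
t=4: input=0 -> V=0
t=5: input=3 -> V=0 FIRE
t=6: input=3 -> V=0 FIRE
t=7: input=2 -> V=0 FIRE
t=8: input=0 -> V=0
t=9: input=3 -> V=0 FIRE

Answer: 0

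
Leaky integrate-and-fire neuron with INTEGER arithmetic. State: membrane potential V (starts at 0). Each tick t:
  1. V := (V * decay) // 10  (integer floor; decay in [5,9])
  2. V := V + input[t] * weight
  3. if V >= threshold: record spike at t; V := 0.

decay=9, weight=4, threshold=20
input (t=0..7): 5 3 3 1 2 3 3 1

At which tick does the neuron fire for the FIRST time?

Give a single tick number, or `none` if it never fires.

t=0: input=5 -> V=0 FIRE
t=1: input=3 -> V=12
t=2: input=3 -> V=0 FIRE
t=3: input=1 -> V=4
t=4: input=2 -> V=11
t=5: input=3 -> V=0 FIRE
t=6: input=3 -> V=12
t=7: input=1 -> V=14

Answer: 0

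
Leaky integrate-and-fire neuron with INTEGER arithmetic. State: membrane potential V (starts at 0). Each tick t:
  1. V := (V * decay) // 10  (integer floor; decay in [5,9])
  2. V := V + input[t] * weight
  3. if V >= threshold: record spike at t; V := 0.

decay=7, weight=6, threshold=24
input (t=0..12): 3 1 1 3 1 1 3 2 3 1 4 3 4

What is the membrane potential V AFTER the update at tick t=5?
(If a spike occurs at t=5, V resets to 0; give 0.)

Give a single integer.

t=0: input=3 -> V=18
t=1: input=1 -> V=18
t=2: input=1 -> V=18
t=3: input=3 -> V=0 FIRE
t=4: input=1 -> V=6
t=5: input=1 -> V=10
t=6: input=3 -> V=0 FIRE
t=7: input=2 -> V=12
t=8: input=3 -> V=0 FIRE
t=9: input=1 -> V=6
t=10: input=4 -> V=0 FIRE
t=11: input=3 -> V=18
t=12: input=4 -> V=0 FIRE

Answer: 10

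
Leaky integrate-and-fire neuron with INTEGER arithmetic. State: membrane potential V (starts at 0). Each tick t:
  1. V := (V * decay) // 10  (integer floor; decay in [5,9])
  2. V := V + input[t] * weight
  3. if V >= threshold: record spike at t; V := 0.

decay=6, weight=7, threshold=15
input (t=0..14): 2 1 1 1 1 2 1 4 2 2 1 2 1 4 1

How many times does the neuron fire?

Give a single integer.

Answer: 6

Derivation:
t=0: input=2 -> V=14
t=1: input=1 -> V=0 FIRE
t=2: input=1 -> V=7
t=3: input=1 -> V=11
t=4: input=1 -> V=13
t=5: input=2 -> V=0 FIRE
t=6: input=1 -> V=7
t=7: input=4 -> V=0 FIRE
t=8: input=2 -> V=14
t=9: input=2 -> V=0 FIRE
t=10: input=1 -> V=7
t=11: input=2 -> V=0 FIRE
t=12: input=1 -> V=7
t=13: input=4 -> V=0 FIRE
t=14: input=1 -> V=7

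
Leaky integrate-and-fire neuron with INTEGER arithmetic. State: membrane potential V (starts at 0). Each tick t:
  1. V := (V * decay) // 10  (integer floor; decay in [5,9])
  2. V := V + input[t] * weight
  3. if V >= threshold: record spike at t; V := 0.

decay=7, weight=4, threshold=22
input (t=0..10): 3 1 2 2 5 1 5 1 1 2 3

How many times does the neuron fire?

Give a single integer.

t=0: input=3 -> V=12
t=1: input=1 -> V=12
t=2: input=2 -> V=16
t=3: input=2 -> V=19
t=4: input=5 -> V=0 FIRE
t=5: input=1 -> V=4
t=6: input=5 -> V=0 FIRE
t=7: input=1 -> V=4
t=8: input=1 -> V=6
t=9: input=2 -> V=12
t=10: input=3 -> V=20

Answer: 2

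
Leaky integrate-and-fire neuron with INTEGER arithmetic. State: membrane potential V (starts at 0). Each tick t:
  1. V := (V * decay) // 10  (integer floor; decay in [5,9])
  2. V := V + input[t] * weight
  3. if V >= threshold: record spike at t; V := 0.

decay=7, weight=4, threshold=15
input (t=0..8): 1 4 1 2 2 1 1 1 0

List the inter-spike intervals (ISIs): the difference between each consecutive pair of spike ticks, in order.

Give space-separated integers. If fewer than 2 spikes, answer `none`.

Answer: 3

Derivation:
t=0: input=1 -> V=4
t=1: input=4 -> V=0 FIRE
t=2: input=1 -> V=4
t=3: input=2 -> V=10
t=4: input=2 -> V=0 FIRE
t=5: input=1 -> V=4
t=6: input=1 -> V=6
t=7: input=1 -> V=8
t=8: input=0 -> V=5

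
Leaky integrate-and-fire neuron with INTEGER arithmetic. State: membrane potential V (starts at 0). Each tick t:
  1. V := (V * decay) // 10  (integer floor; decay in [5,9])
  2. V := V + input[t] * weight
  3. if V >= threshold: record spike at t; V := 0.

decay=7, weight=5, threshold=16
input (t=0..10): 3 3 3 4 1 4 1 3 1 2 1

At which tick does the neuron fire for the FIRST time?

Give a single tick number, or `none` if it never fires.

t=0: input=3 -> V=15
t=1: input=3 -> V=0 FIRE
t=2: input=3 -> V=15
t=3: input=4 -> V=0 FIRE
t=4: input=1 -> V=5
t=5: input=4 -> V=0 FIRE
t=6: input=1 -> V=5
t=7: input=3 -> V=0 FIRE
t=8: input=1 -> V=5
t=9: input=2 -> V=13
t=10: input=1 -> V=14

Answer: 1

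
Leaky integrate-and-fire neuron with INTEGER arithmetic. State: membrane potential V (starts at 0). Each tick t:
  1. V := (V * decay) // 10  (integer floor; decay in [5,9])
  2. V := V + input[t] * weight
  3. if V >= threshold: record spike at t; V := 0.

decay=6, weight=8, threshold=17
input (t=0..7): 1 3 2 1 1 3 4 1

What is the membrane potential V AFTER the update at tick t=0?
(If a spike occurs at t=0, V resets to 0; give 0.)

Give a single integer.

Answer: 8

Derivation:
t=0: input=1 -> V=8
t=1: input=3 -> V=0 FIRE
t=2: input=2 -> V=16
t=3: input=1 -> V=0 FIRE
t=4: input=1 -> V=8
t=5: input=3 -> V=0 FIRE
t=6: input=4 -> V=0 FIRE
t=7: input=1 -> V=8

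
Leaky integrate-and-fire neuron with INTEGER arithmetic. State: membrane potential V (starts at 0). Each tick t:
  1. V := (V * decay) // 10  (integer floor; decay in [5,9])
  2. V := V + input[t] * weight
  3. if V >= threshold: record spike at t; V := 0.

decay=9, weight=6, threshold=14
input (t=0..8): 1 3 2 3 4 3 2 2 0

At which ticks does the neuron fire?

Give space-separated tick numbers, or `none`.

Answer: 1 3 4 5 7

Derivation:
t=0: input=1 -> V=6
t=1: input=3 -> V=0 FIRE
t=2: input=2 -> V=12
t=3: input=3 -> V=0 FIRE
t=4: input=4 -> V=0 FIRE
t=5: input=3 -> V=0 FIRE
t=6: input=2 -> V=12
t=7: input=2 -> V=0 FIRE
t=8: input=0 -> V=0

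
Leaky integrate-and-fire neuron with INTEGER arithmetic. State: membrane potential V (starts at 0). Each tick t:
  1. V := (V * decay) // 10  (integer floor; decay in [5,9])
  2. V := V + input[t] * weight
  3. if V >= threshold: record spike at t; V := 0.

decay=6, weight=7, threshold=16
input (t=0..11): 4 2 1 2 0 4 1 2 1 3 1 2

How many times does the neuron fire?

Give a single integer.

Answer: 6

Derivation:
t=0: input=4 -> V=0 FIRE
t=1: input=2 -> V=14
t=2: input=1 -> V=15
t=3: input=2 -> V=0 FIRE
t=4: input=0 -> V=0
t=5: input=4 -> V=0 FIRE
t=6: input=1 -> V=7
t=7: input=2 -> V=0 FIRE
t=8: input=1 -> V=7
t=9: input=3 -> V=0 FIRE
t=10: input=1 -> V=7
t=11: input=2 -> V=0 FIRE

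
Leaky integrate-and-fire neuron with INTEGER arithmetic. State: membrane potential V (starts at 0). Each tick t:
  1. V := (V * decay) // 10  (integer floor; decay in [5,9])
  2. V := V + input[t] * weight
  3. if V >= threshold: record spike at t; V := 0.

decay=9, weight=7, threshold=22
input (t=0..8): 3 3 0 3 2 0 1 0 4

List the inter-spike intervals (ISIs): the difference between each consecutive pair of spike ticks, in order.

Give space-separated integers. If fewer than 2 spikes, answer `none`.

Answer: 3 4

Derivation:
t=0: input=3 -> V=21
t=1: input=3 -> V=0 FIRE
t=2: input=0 -> V=0
t=3: input=3 -> V=21
t=4: input=2 -> V=0 FIRE
t=5: input=0 -> V=0
t=6: input=1 -> V=7
t=7: input=0 -> V=6
t=8: input=4 -> V=0 FIRE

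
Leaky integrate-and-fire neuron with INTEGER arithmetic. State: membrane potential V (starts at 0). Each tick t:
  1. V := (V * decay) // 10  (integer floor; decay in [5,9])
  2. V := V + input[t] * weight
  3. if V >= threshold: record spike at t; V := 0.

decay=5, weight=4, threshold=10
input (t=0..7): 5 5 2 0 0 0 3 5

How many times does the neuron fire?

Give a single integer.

t=0: input=5 -> V=0 FIRE
t=1: input=5 -> V=0 FIRE
t=2: input=2 -> V=8
t=3: input=0 -> V=4
t=4: input=0 -> V=2
t=5: input=0 -> V=1
t=6: input=3 -> V=0 FIRE
t=7: input=5 -> V=0 FIRE

Answer: 4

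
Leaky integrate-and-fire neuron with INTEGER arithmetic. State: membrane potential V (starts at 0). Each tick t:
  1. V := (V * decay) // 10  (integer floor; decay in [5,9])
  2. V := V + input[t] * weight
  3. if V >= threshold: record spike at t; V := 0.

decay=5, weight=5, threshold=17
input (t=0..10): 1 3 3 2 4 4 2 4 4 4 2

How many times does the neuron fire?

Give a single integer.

Answer: 7

Derivation:
t=0: input=1 -> V=5
t=1: input=3 -> V=0 FIRE
t=2: input=3 -> V=15
t=3: input=2 -> V=0 FIRE
t=4: input=4 -> V=0 FIRE
t=5: input=4 -> V=0 FIRE
t=6: input=2 -> V=10
t=7: input=4 -> V=0 FIRE
t=8: input=4 -> V=0 FIRE
t=9: input=4 -> V=0 FIRE
t=10: input=2 -> V=10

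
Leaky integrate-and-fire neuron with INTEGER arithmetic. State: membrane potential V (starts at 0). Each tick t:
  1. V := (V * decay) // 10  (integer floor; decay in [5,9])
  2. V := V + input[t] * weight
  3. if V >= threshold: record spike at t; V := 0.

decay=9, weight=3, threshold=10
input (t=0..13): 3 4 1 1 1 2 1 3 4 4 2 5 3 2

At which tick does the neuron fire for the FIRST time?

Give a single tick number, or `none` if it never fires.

t=0: input=3 -> V=9
t=1: input=4 -> V=0 FIRE
t=2: input=1 -> V=3
t=3: input=1 -> V=5
t=4: input=1 -> V=7
t=5: input=2 -> V=0 FIRE
t=6: input=1 -> V=3
t=7: input=3 -> V=0 FIRE
t=8: input=4 -> V=0 FIRE
t=9: input=4 -> V=0 FIRE
t=10: input=2 -> V=6
t=11: input=5 -> V=0 FIRE
t=12: input=3 -> V=9
t=13: input=2 -> V=0 FIRE

Answer: 1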